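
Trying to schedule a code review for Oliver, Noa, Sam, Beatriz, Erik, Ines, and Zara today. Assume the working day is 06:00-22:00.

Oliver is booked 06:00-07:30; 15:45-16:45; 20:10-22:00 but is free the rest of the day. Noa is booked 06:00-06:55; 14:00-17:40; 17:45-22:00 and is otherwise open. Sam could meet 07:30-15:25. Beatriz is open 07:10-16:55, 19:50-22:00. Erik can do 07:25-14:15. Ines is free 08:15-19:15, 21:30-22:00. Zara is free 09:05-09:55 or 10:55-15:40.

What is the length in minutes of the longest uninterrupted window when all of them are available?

185

Oliver free: 07:30-15:45, 16:45-20:10 (invert busy blocks within the working day).
Noa free: 06:55-14:00, 17:40-17:45 (invert busy blocks within the working day).
Sam free: 07:30-15:25.
Beatriz free: 07:10-16:55, 19:50-22:00.
Erik free: 07:25-14:15.
Ines free: 08:15-19:15, 21:30-22:00.
Zara free: 09:05-09:55, 10:55-15:40.
Oliver ∩ Noa: 07:30-14:00, 17:40-17:45.
Oliver ∩ Noa ∩ Sam: 07:30-14:00.
Oliver ∩ Noa ∩ Sam ∩ Beatriz: 07:30-14:00.
Oliver ∩ Noa ∩ Sam ∩ Beatriz ∩ Erik: 07:30-14:00.
Oliver ∩ Noa ∩ Sam ∩ Beatriz ∩ Erik ∩ Ines: 08:15-14:00.
Oliver ∩ Noa ∩ Sam ∩ Beatriz ∩ Erik ∩ Ines ∩ Zara: 09:05-09:55, 10:55-14:00.
So the common availability across everyone is 09:05-09:55, 10:55-14:00.
The longest is 10:55-14:00 at 185 minutes.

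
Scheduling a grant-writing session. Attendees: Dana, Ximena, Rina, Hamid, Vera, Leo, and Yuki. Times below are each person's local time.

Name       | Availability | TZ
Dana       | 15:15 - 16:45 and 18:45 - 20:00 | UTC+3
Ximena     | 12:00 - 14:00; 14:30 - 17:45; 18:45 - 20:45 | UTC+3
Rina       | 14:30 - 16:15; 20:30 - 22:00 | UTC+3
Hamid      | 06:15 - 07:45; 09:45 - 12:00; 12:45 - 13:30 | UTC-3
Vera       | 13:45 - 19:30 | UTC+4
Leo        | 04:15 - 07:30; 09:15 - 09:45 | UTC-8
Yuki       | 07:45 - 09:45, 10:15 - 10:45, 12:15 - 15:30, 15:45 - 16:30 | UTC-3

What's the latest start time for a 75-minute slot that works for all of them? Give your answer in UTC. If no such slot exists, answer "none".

Dana in UTC: 12:15-13:45, 15:45-17:00 (subtract 3h to convert from UTC+3).
Ximena in UTC: 09:00-11:00, 11:30-14:45, 15:45-17:45 (subtract 3h to convert from UTC+3).
Rina in UTC: 11:30-13:15, 17:30-19:00 (subtract 3h to convert from UTC+3).
Hamid in UTC: 09:15-10:45, 12:45-15:00, 15:45-16:30 (add 3h to convert from UTC-3).
Vera in UTC: 09:45-15:30 (subtract 4h to convert from UTC+4).
Leo in UTC: 12:15-15:30, 17:15-17:45 (add 8h to convert from UTC-8).
Yuki in UTC: 10:45-12:45, 13:15-13:45, 15:15-18:30, 18:45-19:30 (add 3h to convert from UTC-3).
Dana ∩ Ximena: 12:15-13:45, 15:45-17:00.
Dana ∩ Ximena ∩ Rina: 12:15-13:15.
Dana ∩ Ximena ∩ Rina ∩ Hamid: 12:45-13:15.
Dana ∩ Ximena ∩ Rina ∩ Hamid ∩ Vera: 12:45-13:15.
Dana ∩ Ximena ∩ Rina ∩ Hamid ∩ Vera ∩ Leo: 12:45-13:15.
Dana ∩ Ximena ∩ Rina ∩ Hamid ∩ Vera ∩ Leo ∩ Yuki: ∅.
There is no time when everyone is free.
No common window is at least 75 minutes long.

none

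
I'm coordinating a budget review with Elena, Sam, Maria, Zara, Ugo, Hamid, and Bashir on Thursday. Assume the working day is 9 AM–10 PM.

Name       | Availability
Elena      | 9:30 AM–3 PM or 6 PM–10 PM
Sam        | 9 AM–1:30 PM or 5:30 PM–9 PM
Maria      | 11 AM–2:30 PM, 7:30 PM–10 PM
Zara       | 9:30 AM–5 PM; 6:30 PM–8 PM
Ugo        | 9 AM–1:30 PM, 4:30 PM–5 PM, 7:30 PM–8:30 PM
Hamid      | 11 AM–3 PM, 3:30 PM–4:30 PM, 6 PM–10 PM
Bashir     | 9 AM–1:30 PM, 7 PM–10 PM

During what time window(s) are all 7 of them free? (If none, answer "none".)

11:00-13:30, 19:30-20:00

Elena ∩ Sam: 09:30-13:30, 18:00-21:00.
Elena ∩ Sam ∩ Maria: 11:00-13:30, 19:30-21:00.
Elena ∩ Sam ∩ Maria ∩ Zara: 11:00-13:30, 19:30-20:00.
Elena ∩ Sam ∩ Maria ∩ Zara ∩ Ugo: 11:00-13:30, 19:30-20:00.
Elena ∩ Sam ∩ Maria ∩ Zara ∩ Ugo ∩ Hamid: 11:00-13:30, 19:30-20:00.
Elena ∩ Sam ∩ Maria ∩ Zara ∩ Ugo ∩ Hamid ∩ Bashir: 11:00-13:30, 19:30-20:00.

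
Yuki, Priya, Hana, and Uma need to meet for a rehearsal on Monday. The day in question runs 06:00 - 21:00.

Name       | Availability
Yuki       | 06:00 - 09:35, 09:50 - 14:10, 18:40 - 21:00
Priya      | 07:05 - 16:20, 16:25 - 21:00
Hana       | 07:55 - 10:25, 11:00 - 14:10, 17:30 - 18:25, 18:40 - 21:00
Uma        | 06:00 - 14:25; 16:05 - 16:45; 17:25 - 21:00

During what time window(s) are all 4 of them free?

Yuki ∩ Priya: 07:05-09:35, 09:50-14:10, 18:40-21:00.
Yuki ∩ Priya ∩ Hana: 07:55-09:35, 09:50-10:25, 11:00-14:10, 18:40-21:00.
Yuki ∩ Priya ∩ Hana ∩ Uma: 07:55-09:35, 09:50-10:25, 11:00-14:10, 18:40-21:00.
Those are the intersection windows.

07:55-09:35, 09:50-10:25, 11:00-14:10, 18:40-21:00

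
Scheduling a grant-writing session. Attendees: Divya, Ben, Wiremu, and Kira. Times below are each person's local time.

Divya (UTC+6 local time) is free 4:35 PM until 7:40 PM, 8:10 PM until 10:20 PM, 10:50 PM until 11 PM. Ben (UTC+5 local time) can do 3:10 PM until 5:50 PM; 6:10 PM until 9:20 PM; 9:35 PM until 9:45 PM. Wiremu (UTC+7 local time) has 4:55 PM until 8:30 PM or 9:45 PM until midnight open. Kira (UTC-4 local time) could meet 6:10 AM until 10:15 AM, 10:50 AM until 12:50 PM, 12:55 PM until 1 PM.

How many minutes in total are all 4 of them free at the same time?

245

Divya in UTC: 10:35-13:40, 14:10-16:20, 16:50-17:00 (subtract 6h to convert from UTC+6).
Ben in UTC: 10:10-12:50, 13:10-16:20, 16:35-16:45 (subtract 5h to convert from UTC+5).
Wiremu in UTC: 09:55-13:30, 14:45-17:00 (subtract 7h to convert from UTC+7).
Kira in UTC: 10:10-14:15, 14:50-16:50, 16:55-17:00 (add 4h to convert from UTC-4).
Divya ∩ Ben: 10:35-12:50, 13:10-13:40, 14:10-16:20.
Divya ∩ Ben ∩ Wiremu: 10:35-12:50, 13:10-13:30, 14:45-16:20.
Divya ∩ Ben ∩ Wiremu ∩ Kira: 10:35-12:50, 13:10-13:30, 14:50-16:20.
Summing the common windows: 135 + 20 + 90 = 245 minutes.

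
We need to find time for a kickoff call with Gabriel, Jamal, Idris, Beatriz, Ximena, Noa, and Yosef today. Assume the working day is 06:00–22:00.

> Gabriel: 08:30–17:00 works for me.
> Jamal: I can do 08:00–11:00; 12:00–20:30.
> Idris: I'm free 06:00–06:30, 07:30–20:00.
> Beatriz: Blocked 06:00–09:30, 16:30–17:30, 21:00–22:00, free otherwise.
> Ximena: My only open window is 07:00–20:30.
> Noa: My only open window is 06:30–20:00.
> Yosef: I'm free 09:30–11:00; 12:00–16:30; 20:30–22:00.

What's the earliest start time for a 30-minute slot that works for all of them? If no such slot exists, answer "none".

Gabriel free: 08:30-17:00.
Jamal free: 08:00-11:00, 12:00-20:30.
Idris free: 06:00-06:30, 07:30-20:00.
Beatriz free: 09:30-16:30, 17:30-21:00 (invert busy blocks within the working day).
Ximena free: 07:00-20:30.
Noa free: 06:30-20:00.
Yosef free: 09:30-11:00, 12:00-16:30, 20:30-22:00.
Gabriel ∩ Jamal: 08:30-11:00, 12:00-17:00.
Gabriel ∩ Jamal ∩ Idris: 08:30-11:00, 12:00-17:00.
Gabriel ∩ Jamal ∩ Idris ∩ Beatriz: 09:30-11:00, 12:00-16:30.
Gabriel ∩ Jamal ∩ Idris ∩ Beatriz ∩ Ximena: 09:30-11:00, 12:00-16:30.
Gabriel ∩ Jamal ∩ Idris ∩ Beatriz ∩ Ximena ∩ Noa: 09:30-11:00, 12:00-16:30.
Gabriel ∩ Jamal ∩ Idris ∩ Beatriz ∩ Ximena ∩ Noa ∩ Yosef: 09:30-11:00, 12:00-16:30.
The first common window of at least 30 minutes is 09:30-11:00, so the earliest start is 09:30.

09:30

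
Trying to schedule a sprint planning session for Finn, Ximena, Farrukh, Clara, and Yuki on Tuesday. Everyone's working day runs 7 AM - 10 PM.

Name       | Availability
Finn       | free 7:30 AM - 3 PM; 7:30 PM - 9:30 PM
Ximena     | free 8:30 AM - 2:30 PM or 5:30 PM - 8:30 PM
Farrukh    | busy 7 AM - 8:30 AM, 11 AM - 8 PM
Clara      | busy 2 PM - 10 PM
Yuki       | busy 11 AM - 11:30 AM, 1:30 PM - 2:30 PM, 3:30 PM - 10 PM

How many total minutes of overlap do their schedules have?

Finn free: 07:30-15:00, 19:30-21:30.
Ximena free: 08:30-14:30, 17:30-20:30.
Farrukh free: 08:30-11:00, 20:00-22:00 (invert busy blocks within the working day).
Clara free: 07:00-14:00 (invert busy blocks within the working day).
Yuki free: 07:00-11:00, 11:30-13:30, 14:30-15:30 (invert busy blocks within the working day).
Finn ∩ Ximena: 08:30-14:30, 19:30-20:30.
Finn ∩ Ximena ∩ Farrukh: 08:30-11:00, 20:00-20:30.
Finn ∩ Ximena ∩ Farrukh ∩ Clara: 08:30-11:00.
Finn ∩ Ximena ∩ Farrukh ∩ Clara ∩ Yuki: 08:30-11:00.
That's a single block of 150 minutes.

150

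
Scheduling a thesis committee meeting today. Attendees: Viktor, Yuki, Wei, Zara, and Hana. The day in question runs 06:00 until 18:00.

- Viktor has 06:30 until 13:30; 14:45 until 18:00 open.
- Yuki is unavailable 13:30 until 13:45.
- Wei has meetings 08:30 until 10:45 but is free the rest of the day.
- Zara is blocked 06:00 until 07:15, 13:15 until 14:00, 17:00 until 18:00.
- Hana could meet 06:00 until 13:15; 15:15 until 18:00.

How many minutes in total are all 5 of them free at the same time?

330

Viktor free: 06:30-13:30, 14:45-18:00.
Yuki free: 06:00-13:30, 13:45-18:00 (invert busy blocks within the working day).
Wei free: 06:00-08:30, 10:45-18:00 (invert busy blocks within the working day).
Zara free: 07:15-13:15, 14:00-17:00 (invert busy blocks within the working day).
Hana free: 06:00-13:15, 15:15-18:00.
Viktor ∩ Yuki: 06:30-13:30, 14:45-18:00.
Viktor ∩ Yuki ∩ Wei: 06:30-08:30, 10:45-13:30, 14:45-18:00.
Viktor ∩ Yuki ∩ Wei ∩ Zara: 07:15-08:30, 10:45-13:15, 14:45-17:00.
Viktor ∩ Yuki ∩ Wei ∩ Zara ∩ Hana: 07:15-08:30, 10:45-13:15, 15:15-17:00.
Summing the common windows: 75 + 150 + 105 = 330 minutes.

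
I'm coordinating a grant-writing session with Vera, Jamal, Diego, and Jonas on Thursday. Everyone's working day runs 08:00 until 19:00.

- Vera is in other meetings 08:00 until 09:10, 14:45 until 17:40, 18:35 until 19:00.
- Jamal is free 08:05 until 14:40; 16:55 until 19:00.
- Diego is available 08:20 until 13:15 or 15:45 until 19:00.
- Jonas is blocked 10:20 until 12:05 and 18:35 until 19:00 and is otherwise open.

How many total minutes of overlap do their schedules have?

Vera free: 09:10-14:45, 17:40-18:35 (invert busy blocks within the working day).
Jamal free: 08:05-14:40, 16:55-19:00.
Diego free: 08:20-13:15, 15:45-19:00.
Jonas free: 08:00-10:20, 12:05-18:35 (invert busy blocks within the working day).
Vera ∩ Jamal: 09:10-14:40, 17:40-18:35.
Vera ∩ Jamal ∩ Diego: 09:10-13:15, 17:40-18:35.
Vera ∩ Jamal ∩ Diego ∩ Jonas: 09:10-10:20, 12:05-13:15, 17:40-18:35.
Summing the common windows: 70 + 70 + 55 = 195 minutes.

195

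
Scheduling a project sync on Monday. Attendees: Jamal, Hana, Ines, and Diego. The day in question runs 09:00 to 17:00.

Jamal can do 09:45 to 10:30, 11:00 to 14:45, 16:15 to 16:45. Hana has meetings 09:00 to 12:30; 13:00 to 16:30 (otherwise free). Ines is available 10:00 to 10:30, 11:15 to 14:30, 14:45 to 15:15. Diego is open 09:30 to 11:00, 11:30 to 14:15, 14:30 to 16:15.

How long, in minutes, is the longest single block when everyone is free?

30

Jamal free: 09:45-10:30, 11:00-14:45, 16:15-16:45.
Hana free: 12:30-13:00, 16:30-17:00 (invert busy blocks within the working day).
Ines free: 10:00-10:30, 11:15-14:30, 14:45-15:15.
Diego free: 09:30-11:00, 11:30-14:15, 14:30-16:15.
Jamal ∩ Hana: 12:30-13:00, 16:30-16:45.
Jamal ∩ Hana ∩ Ines: 12:30-13:00.
Jamal ∩ Hana ∩ Ines ∩ Diego: 12:30-13:00.
So the common availability across everyone is 12:30-13:00.
The longest is 12:30-13:00 at 30 minutes.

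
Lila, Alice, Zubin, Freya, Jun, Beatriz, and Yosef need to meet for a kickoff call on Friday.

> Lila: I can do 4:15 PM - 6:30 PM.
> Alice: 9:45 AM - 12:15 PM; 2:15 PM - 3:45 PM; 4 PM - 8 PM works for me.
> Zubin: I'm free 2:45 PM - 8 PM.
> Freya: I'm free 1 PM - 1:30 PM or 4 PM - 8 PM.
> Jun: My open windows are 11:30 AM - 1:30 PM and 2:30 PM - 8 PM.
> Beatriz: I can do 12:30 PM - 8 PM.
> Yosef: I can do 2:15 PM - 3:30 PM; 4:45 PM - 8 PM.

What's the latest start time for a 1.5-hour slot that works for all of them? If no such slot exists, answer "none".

Lila ∩ Alice: 16:15-18:30.
Lila ∩ Alice ∩ Zubin: 16:15-18:30.
Lila ∩ Alice ∩ Zubin ∩ Freya: 16:15-18:30.
Lila ∩ Alice ∩ Zubin ∩ Freya ∩ Jun: 16:15-18:30.
Lila ∩ Alice ∩ Zubin ∩ Freya ∩ Jun ∩ Beatriz: 16:15-18:30.
Lila ∩ Alice ∩ Zubin ∩ Freya ∩ Jun ∩ Beatriz ∩ Yosef: 16:45-18:30.
The last common window of at least 90 minutes is 16:45-18:30; a 90-minute meeting can start as late as 17:00 and still end by 18:30.

17:00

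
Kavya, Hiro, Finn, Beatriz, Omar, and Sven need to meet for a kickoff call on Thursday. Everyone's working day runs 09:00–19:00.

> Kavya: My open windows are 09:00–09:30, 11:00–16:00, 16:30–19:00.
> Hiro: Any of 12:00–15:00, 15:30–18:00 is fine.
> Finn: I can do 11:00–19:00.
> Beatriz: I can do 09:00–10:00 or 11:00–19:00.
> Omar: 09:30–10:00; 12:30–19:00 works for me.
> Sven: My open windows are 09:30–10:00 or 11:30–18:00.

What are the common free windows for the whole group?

Kavya ∩ Hiro: 12:00-15:00, 15:30-16:00, 16:30-18:00.
Kavya ∩ Hiro ∩ Finn: 12:00-15:00, 15:30-16:00, 16:30-18:00.
Kavya ∩ Hiro ∩ Finn ∩ Beatriz: 12:00-15:00, 15:30-16:00, 16:30-18:00.
Kavya ∩ Hiro ∩ Finn ∩ Beatriz ∩ Omar: 12:30-15:00, 15:30-16:00, 16:30-18:00.
Kavya ∩ Hiro ∩ Finn ∩ Beatriz ∩ Omar ∩ Sven: 12:30-15:00, 15:30-16:00, 16:30-18:00.

12:30-15:00, 15:30-16:00, 16:30-18:00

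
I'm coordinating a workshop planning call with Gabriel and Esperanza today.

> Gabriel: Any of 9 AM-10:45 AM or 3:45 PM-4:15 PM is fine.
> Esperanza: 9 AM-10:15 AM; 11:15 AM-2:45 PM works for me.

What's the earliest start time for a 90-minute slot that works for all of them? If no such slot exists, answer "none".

Gabriel ∩ Esperanza: 09:00-10:15.
No common window is at least 90 minutes long.

none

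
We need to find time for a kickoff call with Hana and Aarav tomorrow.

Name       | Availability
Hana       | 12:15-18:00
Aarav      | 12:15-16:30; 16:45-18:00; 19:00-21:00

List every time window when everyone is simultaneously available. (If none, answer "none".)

12:15-16:30, 16:45-18:00

Hana ∩ Aarav: 12:15-16:30, 16:45-18:00.
So the common availability across everyone is 12:15-16:30, 16:45-18:00.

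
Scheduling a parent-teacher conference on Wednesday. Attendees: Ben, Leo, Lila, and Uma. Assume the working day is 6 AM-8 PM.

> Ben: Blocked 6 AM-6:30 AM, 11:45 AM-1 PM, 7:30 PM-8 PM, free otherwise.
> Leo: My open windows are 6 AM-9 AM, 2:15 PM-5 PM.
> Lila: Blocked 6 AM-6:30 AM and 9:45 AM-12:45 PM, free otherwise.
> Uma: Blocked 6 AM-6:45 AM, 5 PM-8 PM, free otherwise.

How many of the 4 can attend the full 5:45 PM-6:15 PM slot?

2

Ben free: 06:30-11:45, 13:00-19:30 (invert busy blocks within the working day).
Leo free: 06:00-09:00, 14:15-17:00.
Lila free: 06:30-09:45, 12:45-20:00 (invert busy blocks within the working day).
Uma free: 06:45-17:00 (invert busy blocks within the working day).
Ben and Lila can make the full 17:45-18:15 slot — that's 2.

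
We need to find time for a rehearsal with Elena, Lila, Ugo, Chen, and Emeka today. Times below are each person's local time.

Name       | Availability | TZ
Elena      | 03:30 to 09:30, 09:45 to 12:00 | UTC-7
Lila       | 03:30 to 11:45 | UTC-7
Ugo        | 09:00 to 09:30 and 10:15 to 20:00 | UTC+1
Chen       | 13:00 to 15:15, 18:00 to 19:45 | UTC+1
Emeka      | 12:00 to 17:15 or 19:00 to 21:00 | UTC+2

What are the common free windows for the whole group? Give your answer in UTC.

12:00-14:15, 17:00-18:45

Elena in UTC: 10:30-16:30, 16:45-19:00 (add 7h to convert from UTC-7).
Lila in UTC: 10:30-18:45 (add 7h to convert from UTC-7).
Ugo in UTC: 08:00-08:30, 09:15-19:00 (subtract 1h to convert from UTC+1).
Chen in UTC: 12:00-14:15, 17:00-18:45 (subtract 1h to convert from UTC+1).
Emeka in UTC: 10:00-15:15, 17:00-19:00 (subtract 2h to convert from UTC+2).
Elena ∩ Lila: 10:30-16:30, 16:45-18:45.
Elena ∩ Lila ∩ Ugo: 10:30-16:30, 16:45-18:45.
Elena ∩ Lila ∩ Ugo ∩ Chen: 12:00-14:15, 17:00-18:45.
Elena ∩ Lila ∩ Ugo ∩ Chen ∩ Emeka: 12:00-14:15, 17:00-18:45.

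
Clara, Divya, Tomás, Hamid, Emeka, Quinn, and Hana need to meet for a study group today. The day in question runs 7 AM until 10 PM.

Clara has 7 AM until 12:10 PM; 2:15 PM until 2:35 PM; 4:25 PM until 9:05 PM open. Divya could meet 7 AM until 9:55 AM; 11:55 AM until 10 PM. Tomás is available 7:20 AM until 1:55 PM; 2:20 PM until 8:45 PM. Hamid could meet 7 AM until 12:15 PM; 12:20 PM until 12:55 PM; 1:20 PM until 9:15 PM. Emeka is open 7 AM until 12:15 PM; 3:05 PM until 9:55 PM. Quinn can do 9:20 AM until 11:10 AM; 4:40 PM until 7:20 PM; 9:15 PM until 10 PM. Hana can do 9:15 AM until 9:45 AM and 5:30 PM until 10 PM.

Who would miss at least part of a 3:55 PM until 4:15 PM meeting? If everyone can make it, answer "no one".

Clara: not fully free for 15:55-16:15. Divya: free for 15:55-16:15. Tomás: free for 15:55-16:15. Hamid: free for 15:55-16:15. Emeka: free for 15:55-16:15. Quinn: not fully free for 15:55-16:15. Hana: not fully free for 15:55-16:15.

Clara, Hana, Quinn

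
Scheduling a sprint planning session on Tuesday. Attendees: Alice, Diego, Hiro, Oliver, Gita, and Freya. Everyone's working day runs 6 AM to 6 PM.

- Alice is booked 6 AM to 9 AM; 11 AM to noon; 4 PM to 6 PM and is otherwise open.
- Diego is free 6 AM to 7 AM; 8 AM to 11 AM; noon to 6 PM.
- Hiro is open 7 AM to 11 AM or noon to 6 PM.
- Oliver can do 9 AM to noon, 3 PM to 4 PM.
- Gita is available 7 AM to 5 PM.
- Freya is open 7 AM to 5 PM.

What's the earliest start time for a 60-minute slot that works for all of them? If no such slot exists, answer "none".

09:00

Alice free: 09:00-11:00, 12:00-16:00 (invert busy blocks within the working day).
Diego free: 06:00-07:00, 08:00-11:00, 12:00-18:00.
Hiro free: 07:00-11:00, 12:00-18:00.
Oliver free: 09:00-12:00, 15:00-16:00.
Gita free: 07:00-17:00.
Freya free: 07:00-17:00.
Alice ∩ Diego: 09:00-11:00, 12:00-16:00.
Alice ∩ Diego ∩ Hiro: 09:00-11:00, 12:00-16:00.
Alice ∩ Diego ∩ Hiro ∩ Oliver: 09:00-11:00, 15:00-16:00.
Alice ∩ Diego ∩ Hiro ∩ Oliver ∩ Gita: 09:00-11:00, 15:00-16:00.
Alice ∩ Diego ∩ Hiro ∩ Oliver ∩ Gita ∩ Freya: 09:00-11:00, 15:00-16:00.
The first common window of at least 60 minutes is 09:00-11:00, so the earliest start is 09:00.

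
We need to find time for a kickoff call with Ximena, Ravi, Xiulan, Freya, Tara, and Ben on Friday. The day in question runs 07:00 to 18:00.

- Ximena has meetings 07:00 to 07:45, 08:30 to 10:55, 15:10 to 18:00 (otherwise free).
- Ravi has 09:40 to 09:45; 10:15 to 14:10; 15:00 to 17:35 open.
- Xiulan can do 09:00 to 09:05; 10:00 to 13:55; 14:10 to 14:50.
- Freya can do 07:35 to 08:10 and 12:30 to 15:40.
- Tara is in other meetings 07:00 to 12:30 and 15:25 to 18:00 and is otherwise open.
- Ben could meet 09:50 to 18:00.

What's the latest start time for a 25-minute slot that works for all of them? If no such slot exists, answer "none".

13:30

Ximena free: 07:45-08:30, 10:55-15:10 (invert busy blocks within the working day).
Ravi free: 09:40-09:45, 10:15-14:10, 15:00-17:35.
Xiulan free: 09:00-09:05, 10:00-13:55, 14:10-14:50.
Freya free: 07:35-08:10, 12:30-15:40.
Tara free: 12:30-15:25 (invert busy blocks within the working day).
Ben free: 09:50-18:00.
Ximena ∩ Ravi: 10:55-14:10, 15:00-15:10.
Ximena ∩ Ravi ∩ Xiulan: 10:55-13:55.
Ximena ∩ Ravi ∩ Xiulan ∩ Freya: 12:30-13:55.
Ximena ∩ Ravi ∩ Xiulan ∩ Freya ∩ Tara: 12:30-13:55.
Ximena ∩ Ravi ∩ Xiulan ∩ Freya ∩ Tara ∩ Ben: 12:30-13:55.
The last common window of at least 25 minutes is 12:30-13:55; a 25-minute meeting can start as late as 13:30 and still end by 13:55.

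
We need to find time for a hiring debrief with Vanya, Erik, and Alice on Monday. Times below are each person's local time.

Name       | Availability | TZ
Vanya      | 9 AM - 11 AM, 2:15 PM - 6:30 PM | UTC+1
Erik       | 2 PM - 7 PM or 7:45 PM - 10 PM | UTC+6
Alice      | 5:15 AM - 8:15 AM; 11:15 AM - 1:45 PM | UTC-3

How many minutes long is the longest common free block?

105

Vanya in UTC: 08:00-10:00, 13:15-17:30 (subtract 1h to convert from UTC+1).
Erik in UTC: 08:00-13:00, 13:45-16:00 (subtract 6h to convert from UTC+6).
Alice in UTC: 08:15-11:15, 14:15-16:45 (add 3h to convert from UTC-3).
Vanya ∩ Erik: 08:00-10:00, 13:45-16:00.
Vanya ∩ Erik ∩ Alice: 08:15-10:00, 14:15-16:00.
The longest is 08:15-10:00 at 105 minutes.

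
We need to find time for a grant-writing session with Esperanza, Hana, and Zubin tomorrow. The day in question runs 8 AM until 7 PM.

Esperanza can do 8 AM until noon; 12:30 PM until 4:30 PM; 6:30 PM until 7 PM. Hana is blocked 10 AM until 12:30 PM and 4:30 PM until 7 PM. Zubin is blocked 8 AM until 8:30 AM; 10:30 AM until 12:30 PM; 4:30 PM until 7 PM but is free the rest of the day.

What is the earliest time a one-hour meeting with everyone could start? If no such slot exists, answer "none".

Esperanza free: 08:00-12:00, 12:30-16:30, 18:30-19:00.
Hana free: 08:00-10:00, 12:30-16:30 (invert busy blocks within the working day).
Zubin free: 08:30-10:30, 12:30-16:30 (invert busy blocks within the working day).
Esperanza ∩ Hana: 08:00-10:00, 12:30-16:30.
Esperanza ∩ Hana ∩ Zubin: 08:30-10:00, 12:30-16:30.
The first common window of at least 60 minutes is 08:30-10:00, so the earliest start is 08:30.

08:30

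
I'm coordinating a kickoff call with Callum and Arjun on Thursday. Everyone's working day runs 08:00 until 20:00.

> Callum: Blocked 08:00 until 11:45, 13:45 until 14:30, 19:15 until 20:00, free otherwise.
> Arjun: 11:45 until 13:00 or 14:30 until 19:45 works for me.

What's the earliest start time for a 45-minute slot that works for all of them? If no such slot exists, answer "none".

Callum free: 11:45-13:45, 14:30-19:15 (invert busy blocks within the working day).
Arjun free: 11:45-13:00, 14:30-19:45.
Callum ∩ Arjun: 11:45-13:00, 14:30-19:15.
The first common window of at least 45 minutes is 11:45-13:00, so the earliest start is 11:45.

11:45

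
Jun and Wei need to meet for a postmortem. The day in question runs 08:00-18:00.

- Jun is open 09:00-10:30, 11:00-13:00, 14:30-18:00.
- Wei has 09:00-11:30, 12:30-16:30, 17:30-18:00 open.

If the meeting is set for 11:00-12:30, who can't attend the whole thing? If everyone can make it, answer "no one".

Wei

Jun: free for 11:00-12:30. Wei: not fully free for 11:00-12:30.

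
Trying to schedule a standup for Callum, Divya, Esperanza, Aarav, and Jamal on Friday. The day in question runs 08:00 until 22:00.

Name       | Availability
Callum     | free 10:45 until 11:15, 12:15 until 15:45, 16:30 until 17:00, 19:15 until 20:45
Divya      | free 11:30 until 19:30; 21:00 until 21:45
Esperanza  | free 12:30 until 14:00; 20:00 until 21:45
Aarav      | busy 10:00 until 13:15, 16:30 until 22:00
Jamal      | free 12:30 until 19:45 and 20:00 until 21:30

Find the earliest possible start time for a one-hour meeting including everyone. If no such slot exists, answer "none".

Callum free: 10:45-11:15, 12:15-15:45, 16:30-17:00, 19:15-20:45.
Divya free: 11:30-19:30, 21:00-21:45.
Esperanza free: 12:30-14:00, 20:00-21:45.
Aarav free: 08:00-10:00, 13:15-16:30 (invert busy blocks within the working day).
Jamal free: 12:30-19:45, 20:00-21:30.
Callum ∩ Divya: 12:15-15:45, 16:30-17:00, 19:15-19:30.
Callum ∩ Divya ∩ Esperanza: 12:30-14:00.
Callum ∩ Divya ∩ Esperanza ∩ Aarav: 13:15-14:00.
Callum ∩ Divya ∩ Esperanza ∩ Aarav ∩ Jamal: 13:15-14:00.
So the common availability across everyone is 13:15-14:00.
No common window is at least 60 minutes long.

none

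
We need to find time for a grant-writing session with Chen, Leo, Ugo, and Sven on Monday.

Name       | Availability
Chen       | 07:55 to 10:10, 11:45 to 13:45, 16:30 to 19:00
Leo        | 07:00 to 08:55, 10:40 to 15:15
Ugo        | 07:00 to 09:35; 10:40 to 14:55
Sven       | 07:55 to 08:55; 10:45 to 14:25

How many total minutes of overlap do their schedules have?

180

Chen ∩ Leo: 07:55-08:55, 11:45-13:45.
Chen ∩ Leo ∩ Ugo: 07:55-08:55, 11:45-13:45.
Chen ∩ Leo ∩ Ugo ∩ Sven: 07:55-08:55, 11:45-13:45.
Summing the common windows: 60 + 120 = 180 minutes.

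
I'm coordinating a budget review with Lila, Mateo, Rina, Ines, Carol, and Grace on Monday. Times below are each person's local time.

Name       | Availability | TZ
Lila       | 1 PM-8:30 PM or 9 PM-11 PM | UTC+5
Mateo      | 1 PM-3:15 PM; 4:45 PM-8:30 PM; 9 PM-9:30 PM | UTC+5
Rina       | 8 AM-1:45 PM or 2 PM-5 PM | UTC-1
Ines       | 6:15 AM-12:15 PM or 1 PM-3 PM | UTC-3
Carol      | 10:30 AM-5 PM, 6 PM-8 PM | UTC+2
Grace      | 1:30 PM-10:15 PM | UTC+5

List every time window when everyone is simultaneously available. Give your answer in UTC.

Lila in UTC: 08:00-15:30, 16:00-18:00 (subtract 5h to convert from UTC+5).
Mateo in UTC: 08:00-10:15, 11:45-15:30, 16:00-16:30 (subtract 5h to convert from UTC+5).
Rina in UTC: 09:00-14:45, 15:00-18:00 (add 1h to convert from UTC-1).
Ines in UTC: 09:15-15:15, 16:00-18:00 (add 3h to convert from UTC-3).
Carol in UTC: 08:30-15:00, 16:00-18:00 (subtract 2h to convert from UTC+2).
Grace in UTC: 08:30-17:15 (subtract 5h to convert from UTC+5).
Lila ∩ Mateo: 08:00-10:15, 11:45-15:30, 16:00-16:30.
Lila ∩ Mateo ∩ Rina: 09:00-10:15, 11:45-14:45, 15:00-15:30, 16:00-16:30.
Lila ∩ Mateo ∩ Rina ∩ Ines: 09:15-10:15, 11:45-14:45, 15:00-15:15, 16:00-16:30.
Lila ∩ Mateo ∩ Rina ∩ Ines ∩ Carol: 09:15-10:15, 11:45-14:45, 16:00-16:30.
Lila ∩ Mateo ∩ Rina ∩ Ines ∩ Carol ∩ Grace: 09:15-10:15, 11:45-14:45, 16:00-16:30.

09:15-10:15, 11:45-14:45, 16:00-16:30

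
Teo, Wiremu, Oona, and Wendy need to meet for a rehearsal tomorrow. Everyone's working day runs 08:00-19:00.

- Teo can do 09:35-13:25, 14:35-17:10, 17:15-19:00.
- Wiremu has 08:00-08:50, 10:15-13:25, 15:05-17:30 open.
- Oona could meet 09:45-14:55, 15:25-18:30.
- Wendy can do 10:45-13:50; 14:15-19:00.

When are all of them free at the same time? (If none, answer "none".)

Teo ∩ Wiremu: 10:15-13:25, 15:05-17:10, 17:15-17:30.
Teo ∩ Wiremu ∩ Oona: 10:15-13:25, 15:25-17:10, 17:15-17:30.
Teo ∩ Wiremu ∩ Oona ∩ Wendy: 10:45-13:25, 15:25-17:10, 17:15-17:30.

10:45-13:25, 15:25-17:10, 17:15-17:30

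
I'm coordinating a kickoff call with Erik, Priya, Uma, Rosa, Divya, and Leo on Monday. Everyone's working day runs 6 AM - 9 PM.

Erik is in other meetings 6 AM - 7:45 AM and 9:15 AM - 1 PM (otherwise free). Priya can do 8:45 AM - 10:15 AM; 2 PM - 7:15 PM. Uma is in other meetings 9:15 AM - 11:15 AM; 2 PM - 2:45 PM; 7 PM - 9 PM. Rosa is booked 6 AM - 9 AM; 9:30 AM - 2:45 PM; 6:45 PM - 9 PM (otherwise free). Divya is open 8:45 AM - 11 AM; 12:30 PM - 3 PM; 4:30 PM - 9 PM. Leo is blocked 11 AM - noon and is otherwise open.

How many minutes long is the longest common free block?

135

Erik free: 07:45-09:15, 13:00-21:00 (invert busy blocks within the working day).
Priya free: 08:45-10:15, 14:00-19:15.
Uma free: 06:00-09:15, 11:15-14:00, 14:45-19:00 (invert busy blocks within the working day).
Rosa free: 09:00-09:30, 14:45-18:45 (invert busy blocks within the working day).
Divya free: 08:45-11:00, 12:30-15:00, 16:30-21:00.
Leo free: 06:00-11:00, 12:00-21:00 (invert busy blocks within the working day).
Erik ∩ Priya: 08:45-09:15, 14:00-19:15.
Erik ∩ Priya ∩ Uma: 08:45-09:15, 14:45-19:00.
Erik ∩ Priya ∩ Uma ∩ Rosa: 09:00-09:15, 14:45-18:45.
Erik ∩ Priya ∩ Uma ∩ Rosa ∩ Divya: 09:00-09:15, 14:45-15:00, 16:30-18:45.
Erik ∩ Priya ∩ Uma ∩ Rosa ∩ Divya ∩ Leo: 09:00-09:15, 14:45-15:00, 16:30-18:45.
The longest is 16:30-18:45 at 135 minutes.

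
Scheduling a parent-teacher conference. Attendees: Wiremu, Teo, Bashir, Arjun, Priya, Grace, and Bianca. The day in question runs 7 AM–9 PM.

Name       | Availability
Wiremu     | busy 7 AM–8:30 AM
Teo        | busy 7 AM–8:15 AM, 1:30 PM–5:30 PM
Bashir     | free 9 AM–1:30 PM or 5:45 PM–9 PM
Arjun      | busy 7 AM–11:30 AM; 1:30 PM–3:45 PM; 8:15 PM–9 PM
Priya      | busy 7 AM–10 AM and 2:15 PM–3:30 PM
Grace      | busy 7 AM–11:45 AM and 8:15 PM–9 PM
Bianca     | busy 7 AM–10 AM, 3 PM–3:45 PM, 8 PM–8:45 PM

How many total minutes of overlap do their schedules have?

Wiremu free: 08:30-21:00 (invert busy blocks within the working day).
Teo free: 08:15-13:30, 17:30-21:00 (invert busy blocks within the working day).
Bashir free: 09:00-13:30, 17:45-21:00.
Arjun free: 11:30-13:30, 15:45-20:15 (invert busy blocks within the working day).
Priya free: 10:00-14:15, 15:30-21:00 (invert busy blocks within the working day).
Grace free: 11:45-20:15 (invert busy blocks within the working day).
Bianca free: 10:00-15:00, 15:45-20:00, 20:45-21:00 (invert busy blocks within the working day).
Wiremu ∩ Teo: 08:30-13:30, 17:30-21:00.
Wiremu ∩ Teo ∩ Bashir: 09:00-13:30, 17:45-21:00.
Wiremu ∩ Teo ∩ Bashir ∩ Arjun: 11:30-13:30, 17:45-20:15.
Wiremu ∩ Teo ∩ Bashir ∩ Arjun ∩ Priya: 11:30-13:30, 17:45-20:15.
Wiremu ∩ Teo ∩ Bashir ∩ Arjun ∩ Priya ∩ Grace: 11:45-13:30, 17:45-20:15.
Wiremu ∩ Teo ∩ Bashir ∩ Arjun ∩ Priya ∩ Grace ∩ Bianca: 11:45-13:30, 17:45-20:00.
Those are the intersection windows.
Summing the common windows: 105 + 135 = 240 minutes.

240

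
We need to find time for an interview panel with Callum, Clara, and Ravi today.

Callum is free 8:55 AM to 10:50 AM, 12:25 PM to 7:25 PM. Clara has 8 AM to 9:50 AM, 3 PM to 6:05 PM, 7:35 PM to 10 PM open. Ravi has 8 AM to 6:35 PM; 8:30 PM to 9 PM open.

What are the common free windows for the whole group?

08:55-09:50, 15:00-18:05

Callum ∩ Clara: 08:55-09:50, 15:00-18:05.
Callum ∩ Clara ∩ Ravi: 08:55-09:50, 15:00-18:05.
Those are the intersection windows.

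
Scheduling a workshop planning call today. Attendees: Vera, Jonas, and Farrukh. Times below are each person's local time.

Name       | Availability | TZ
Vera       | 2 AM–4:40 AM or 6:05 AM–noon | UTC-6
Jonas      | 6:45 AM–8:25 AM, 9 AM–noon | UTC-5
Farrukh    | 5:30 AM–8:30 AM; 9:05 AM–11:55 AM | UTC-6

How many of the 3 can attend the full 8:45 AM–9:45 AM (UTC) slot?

1

Vera in UTC: 08:00-10:40, 12:05-18:00 (add 6h to convert from UTC-6).
Jonas in UTC: 11:45-13:25, 14:00-17:00 (add 5h to convert from UTC-5).
Farrukh in UTC: 11:30-14:30, 15:05-17:55 (add 6h to convert from UTC-6).
Vera can make the full 08:45-09:45 slot — that's 1.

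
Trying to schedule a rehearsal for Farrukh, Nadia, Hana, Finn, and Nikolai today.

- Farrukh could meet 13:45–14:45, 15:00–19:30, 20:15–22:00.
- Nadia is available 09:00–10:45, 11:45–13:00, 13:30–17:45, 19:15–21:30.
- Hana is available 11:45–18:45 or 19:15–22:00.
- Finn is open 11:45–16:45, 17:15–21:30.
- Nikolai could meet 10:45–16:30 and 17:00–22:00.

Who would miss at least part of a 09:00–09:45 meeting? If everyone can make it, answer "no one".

Farrukh, Finn, Hana, Nikolai

Farrukh: not fully free for 09:00-09:45. Nadia: free for 09:00-09:45. Hana: not fully free for 09:00-09:45. Finn: not fully free for 09:00-09:45. Nikolai: not fully free for 09:00-09:45.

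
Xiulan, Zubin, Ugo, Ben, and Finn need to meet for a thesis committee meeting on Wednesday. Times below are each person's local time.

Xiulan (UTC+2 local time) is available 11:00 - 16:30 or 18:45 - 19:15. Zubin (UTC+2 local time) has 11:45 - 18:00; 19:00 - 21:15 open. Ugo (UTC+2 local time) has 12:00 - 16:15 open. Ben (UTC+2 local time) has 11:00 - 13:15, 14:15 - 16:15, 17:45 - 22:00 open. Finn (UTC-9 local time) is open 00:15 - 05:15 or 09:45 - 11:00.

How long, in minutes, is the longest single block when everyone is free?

Xiulan in UTC: 09:00-14:30, 16:45-17:15 (subtract 2h to convert from UTC+2).
Zubin in UTC: 09:45-16:00, 17:00-19:15 (subtract 2h to convert from UTC+2).
Ugo in UTC: 10:00-14:15 (subtract 2h to convert from UTC+2).
Ben in UTC: 09:00-11:15, 12:15-14:15, 15:45-20:00 (subtract 2h to convert from UTC+2).
Finn in UTC: 09:15-14:15, 18:45-20:00 (add 9h to convert from UTC-9).
Xiulan ∩ Zubin: 09:45-14:30, 17:00-17:15.
Xiulan ∩ Zubin ∩ Ugo: 10:00-14:15.
Xiulan ∩ Zubin ∩ Ugo ∩ Ben: 10:00-11:15, 12:15-14:15.
Xiulan ∩ Zubin ∩ Ugo ∩ Ben ∩ Finn: 10:00-11:15, 12:15-14:15.
The longest is 12:15-14:15 at 120 minutes.

120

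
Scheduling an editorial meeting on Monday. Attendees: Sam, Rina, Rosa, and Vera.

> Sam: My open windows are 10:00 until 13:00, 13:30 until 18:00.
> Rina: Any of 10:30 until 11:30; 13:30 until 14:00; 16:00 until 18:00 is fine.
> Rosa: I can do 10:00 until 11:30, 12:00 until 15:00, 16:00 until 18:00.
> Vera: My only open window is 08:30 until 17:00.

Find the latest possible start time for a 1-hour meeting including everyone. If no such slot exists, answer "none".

16:00

Sam ∩ Rina: 10:30-11:30, 13:30-14:00, 16:00-18:00.
Sam ∩ Rina ∩ Rosa: 10:30-11:30, 13:30-14:00, 16:00-18:00.
Sam ∩ Rina ∩ Rosa ∩ Vera: 10:30-11:30, 13:30-14:00, 16:00-17:00.
The last common window of at least 60 minutes is 16:00-17:00; a 60-minute meeting can start as late as 16:00 and still end by 17:00.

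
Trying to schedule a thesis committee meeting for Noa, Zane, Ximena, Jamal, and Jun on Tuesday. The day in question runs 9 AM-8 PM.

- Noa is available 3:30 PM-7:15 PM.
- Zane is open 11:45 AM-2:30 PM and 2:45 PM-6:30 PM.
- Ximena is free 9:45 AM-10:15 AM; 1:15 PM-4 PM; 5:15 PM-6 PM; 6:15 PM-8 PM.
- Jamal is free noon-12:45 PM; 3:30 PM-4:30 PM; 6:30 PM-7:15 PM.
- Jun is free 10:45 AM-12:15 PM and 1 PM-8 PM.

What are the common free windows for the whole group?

15:30-16:00

Noa ∩ Zane: 15:30-18:30.
Noa ∩ Zane ∩ Ximena: 15:30-16:00, 17:15-18:00, 18:15-18:30.
Noa ∩ Zane ∩ Ximena ∩ Jamal: 15:30-16:00.
Noa ∩ Zane ∩ Ximena ∩ Jamal ∩ Jun: 15:30-16:00.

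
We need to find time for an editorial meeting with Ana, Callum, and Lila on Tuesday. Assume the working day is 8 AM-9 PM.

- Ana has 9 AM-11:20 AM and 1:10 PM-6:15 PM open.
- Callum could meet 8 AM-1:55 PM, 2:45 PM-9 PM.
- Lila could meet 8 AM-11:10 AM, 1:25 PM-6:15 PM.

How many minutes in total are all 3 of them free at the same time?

Ana ∩ Callum: 09:00-11:20, 13:10-13:55, 14:45-18:15.
Ana ∩ Callum ∩ Lila: 09:00-11:10, 13:25-13:55, 14:45-18:15.
Summing the common windows: 130 + 30 + 210 = 370 minutes.

370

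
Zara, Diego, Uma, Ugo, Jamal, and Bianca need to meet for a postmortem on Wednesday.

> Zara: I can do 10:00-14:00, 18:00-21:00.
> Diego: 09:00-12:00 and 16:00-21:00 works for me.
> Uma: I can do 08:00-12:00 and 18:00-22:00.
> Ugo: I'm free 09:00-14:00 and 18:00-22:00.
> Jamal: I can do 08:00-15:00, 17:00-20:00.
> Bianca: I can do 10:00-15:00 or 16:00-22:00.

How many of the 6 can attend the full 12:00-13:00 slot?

Zara, Ugo, Jamal, and Bianca can make the full 12:00-13:00 slot — that's 4.

4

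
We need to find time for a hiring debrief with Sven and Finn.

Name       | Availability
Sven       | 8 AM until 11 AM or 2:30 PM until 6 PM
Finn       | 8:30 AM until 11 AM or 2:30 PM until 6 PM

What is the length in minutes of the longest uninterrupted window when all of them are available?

210

Sven ∩ Finn: 08:30-11:00, 14:30-18:00.
Those are the intersection windows.
The longest is 14:30-18:00 at 210 minutes.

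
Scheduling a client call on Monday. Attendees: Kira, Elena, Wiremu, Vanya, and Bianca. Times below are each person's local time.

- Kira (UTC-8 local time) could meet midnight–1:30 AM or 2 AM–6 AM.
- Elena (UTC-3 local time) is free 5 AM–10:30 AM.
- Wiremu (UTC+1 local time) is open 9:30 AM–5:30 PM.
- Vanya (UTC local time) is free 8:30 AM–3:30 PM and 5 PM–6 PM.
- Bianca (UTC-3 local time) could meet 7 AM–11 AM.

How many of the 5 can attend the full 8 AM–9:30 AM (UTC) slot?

Kira in UTC: 08:00-09:30, 10:00-14:00 (add 8h to convert from UTC-8).
Elena in UTC: 08:00-13:30 (add 3h to convert from UTC-3).
Wiremu in UTC: 08:30-16:30 (subtract 1h to convert from UTC+1).
Vanya in UTC: 08:30-15:30, 17:00-18:00.
Bianca in UTC: 10:00-14:00 (add 3h to convert from UTC-3).
Kira and Elena can make the full 08:00-09:30 slot — that's 2.

2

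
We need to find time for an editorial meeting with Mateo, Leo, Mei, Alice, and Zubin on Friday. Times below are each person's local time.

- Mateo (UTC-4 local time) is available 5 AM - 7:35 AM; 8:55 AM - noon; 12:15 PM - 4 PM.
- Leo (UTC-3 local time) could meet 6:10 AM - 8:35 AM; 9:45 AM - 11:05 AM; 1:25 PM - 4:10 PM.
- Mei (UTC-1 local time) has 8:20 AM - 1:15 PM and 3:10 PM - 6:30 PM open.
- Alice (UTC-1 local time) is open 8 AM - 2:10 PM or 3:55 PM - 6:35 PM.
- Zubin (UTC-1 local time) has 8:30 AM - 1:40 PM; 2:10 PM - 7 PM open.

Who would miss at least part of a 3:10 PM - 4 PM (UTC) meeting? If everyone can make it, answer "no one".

Alice, Leo, Mei

Mateo in UTC: 09:00-11:35, 12:55-16:00, 16:15-20:00 (add 4h to convert from UTC-4).
Leo in UTC: 09:10-11:35, 12:45-14:05, 16:25-19:10 (add 3h to convert from UTC-3).
Mei in UTC: 09:20-14:15, 16:10-19:30 (add 1h to convert from UTC-1).
Alice in UTC: 09:00-15:10, 16:55-19:35 (add 1h to convert from UTC-1).
Zubin in UTC: 09:30-14:40, 15:10-20:00 (add 1h to convert from UTC-1).
Mateo: free for 15:10-16:00. Leo: not fully free for 15:10-16:00. Mei: not fully free for 15:10-16:00. Alice: not fully free for 15:10-16:00. Zubin: free for 15:10-16:00.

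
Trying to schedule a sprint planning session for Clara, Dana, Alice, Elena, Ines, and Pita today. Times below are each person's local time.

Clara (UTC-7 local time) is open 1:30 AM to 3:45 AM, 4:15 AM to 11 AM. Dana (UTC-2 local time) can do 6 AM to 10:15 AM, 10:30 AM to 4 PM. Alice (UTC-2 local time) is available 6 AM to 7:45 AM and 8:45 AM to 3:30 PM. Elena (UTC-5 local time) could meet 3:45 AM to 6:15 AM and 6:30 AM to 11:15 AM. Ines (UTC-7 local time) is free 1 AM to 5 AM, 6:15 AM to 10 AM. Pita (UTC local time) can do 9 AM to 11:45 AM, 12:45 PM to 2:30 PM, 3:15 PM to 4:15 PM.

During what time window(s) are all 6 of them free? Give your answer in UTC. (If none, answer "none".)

Clara in UTC: 08:30-10:45, 11:15-18:00 (add 7h to convert from UTC-7).
Dana in UTC: 08:00-12:15, 12:30-18:00 (add 2h to convert from UTC-2).
Alice in UTC: 08:00-09:45, 10:45-17:30 (add 2h to convert from UTC-2).
Elena in UTC: 08:45-11:15, 11:30-16:15 (add 5h to convert from UTC-5).
Ines in UTC: 08:00-12:00, 13:15-17:00 (add 7h to convert from UTC-7).
Pita in UTC: 09:00-11:45, 12:45-14:30, 15:15-16:15.
Clara ∩ Dana: 08:30-10:45, 11:15-12:15, 12:30-18:00.
Clara ∩ Dana ∩ Alice: 08:30-09:45, 11:15-12:15, 12:30-17:30.
Clara ∩ Dana ∩ Alice ∩ Elena: 08:45-09:45, 11:30-12:15, 12:30-16:15.
Clara ∩ Dana ∩ Alice ∩ Elena ∩ Ines: 08:45-09:45, 11:30-12:00, 13:15-16:15.
Clara ∩ Dana ∩ Alice ∩ Elena ∩ Ines ∩ Pita: 09:00-09:45, 11:30-11:45, 13:15-14:30, 15:15-16:15.

09:00-09:45, 11:30-11:45, 13:15-14:30, 15:15-16:15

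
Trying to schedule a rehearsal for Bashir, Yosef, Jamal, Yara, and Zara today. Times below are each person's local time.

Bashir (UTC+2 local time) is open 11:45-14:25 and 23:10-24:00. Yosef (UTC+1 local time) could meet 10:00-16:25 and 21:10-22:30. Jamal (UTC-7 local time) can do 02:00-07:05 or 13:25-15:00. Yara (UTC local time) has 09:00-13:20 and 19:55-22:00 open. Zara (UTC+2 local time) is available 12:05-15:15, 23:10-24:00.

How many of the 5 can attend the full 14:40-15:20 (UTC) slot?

1

Bashir in UTC: 09:45-12:25, 21:10-22:00 (subtract 2h to convert from UTC+2).
Yosef in UTC: 09:00-15:25, 20:10-21:30 (subtract 1h to convert from UTC+1).
Jamal in UTC: 09:00-14:05, 20:25-22:00 (add 7h to convert from UTC-7).
Yara in UTC: 09:00-13:20, 19:55-22:00.
Zara in UTC: 10:05-13:15, 21:10-22:00 (subtract 2h to convert from UTC+2).
Yosef can make the full 14:40-15:20 slot — that's 1.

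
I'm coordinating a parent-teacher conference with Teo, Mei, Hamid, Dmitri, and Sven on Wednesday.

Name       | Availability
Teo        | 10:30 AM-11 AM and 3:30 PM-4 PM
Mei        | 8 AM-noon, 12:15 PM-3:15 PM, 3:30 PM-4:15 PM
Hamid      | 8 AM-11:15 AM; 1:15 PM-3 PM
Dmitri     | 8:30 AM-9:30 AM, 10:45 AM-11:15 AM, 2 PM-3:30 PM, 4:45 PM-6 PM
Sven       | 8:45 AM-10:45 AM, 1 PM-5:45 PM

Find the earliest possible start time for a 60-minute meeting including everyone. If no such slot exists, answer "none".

Teo ∩ Mei: 10:30-11:00, 15:30-16:00.
Teo ∩ Mei ∩ Hamid: 10:30-11:00.
Teo ∩ Mei ∩ Hamid ∩ Dmitri: 10:45-11:00.
Teo ∩ Mei ∩ Hamid ∩ Dmitri ∩ Sven: ∅.
There is no time when everyone is free.
No common window is at least 60 minutes long.

none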